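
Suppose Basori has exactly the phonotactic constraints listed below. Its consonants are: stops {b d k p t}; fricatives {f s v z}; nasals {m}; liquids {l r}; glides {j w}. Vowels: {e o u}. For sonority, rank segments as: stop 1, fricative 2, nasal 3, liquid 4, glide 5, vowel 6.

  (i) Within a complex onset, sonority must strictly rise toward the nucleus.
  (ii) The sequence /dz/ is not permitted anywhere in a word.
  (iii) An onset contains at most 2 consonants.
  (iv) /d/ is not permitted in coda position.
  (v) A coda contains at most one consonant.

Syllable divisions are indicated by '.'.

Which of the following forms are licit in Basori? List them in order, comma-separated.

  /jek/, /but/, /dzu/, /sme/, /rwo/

/jek/, /but/, /sme/, /rwo/

/jek/ — σ1 onset /j/, coda /k/ ok → licit
/but/ — σ1 onset /b/, coda /t/ ok → licit
/dzu/ — violates constraint (ii): contains banned sequence /dz/ → illicit
/sme/ — σ1 onset /sm/ (2→3 rises), coda /∅/ ok → licit
/rwo/ — σ1 onset /rw/ (4→5 rises), coda /∅/ ok → licit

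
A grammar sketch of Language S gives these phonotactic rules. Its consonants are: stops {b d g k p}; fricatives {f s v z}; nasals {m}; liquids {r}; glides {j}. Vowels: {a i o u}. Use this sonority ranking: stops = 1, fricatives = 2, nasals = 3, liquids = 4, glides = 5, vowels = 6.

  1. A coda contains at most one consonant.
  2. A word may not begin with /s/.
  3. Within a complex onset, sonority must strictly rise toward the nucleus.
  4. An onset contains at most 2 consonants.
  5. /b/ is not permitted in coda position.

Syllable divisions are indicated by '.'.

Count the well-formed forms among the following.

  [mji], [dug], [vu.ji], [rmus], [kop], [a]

[mji] — σ1 onset /mj/ (3→5 rises), coda /∅/ ok → well-formed
[dug] — σ1 onset /d/, coda /g/ ok → well-formed
[vu.ji] — σ1 onset /v/, coda /∅/ ok; σ2 onset /j/, coda /∅/ ok → well-formed
[rmus] — violates constraint 3: syllable 1 onset /rm/: /r/ (liquid, 4) → /m/ (nasal, 3) does not rise → ill-formed
[kop] — σ1 onset /k/, coda /p/ ok → well-formed
[a] — σ1 onset /∅/, coda /∅/ ok → well-formed
Well-formed: [mji], [dug], [vu.ji], [kop], [a] → 5.

5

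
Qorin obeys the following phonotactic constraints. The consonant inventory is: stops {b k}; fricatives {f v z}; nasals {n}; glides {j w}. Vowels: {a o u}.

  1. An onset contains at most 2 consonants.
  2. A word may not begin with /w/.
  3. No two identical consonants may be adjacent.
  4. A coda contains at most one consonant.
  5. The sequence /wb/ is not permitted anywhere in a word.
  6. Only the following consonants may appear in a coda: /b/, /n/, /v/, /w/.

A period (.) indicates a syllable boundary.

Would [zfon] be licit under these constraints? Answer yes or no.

[zfon] — σ1 onset /zf/ (2C), coda /n/ ok → licit

yes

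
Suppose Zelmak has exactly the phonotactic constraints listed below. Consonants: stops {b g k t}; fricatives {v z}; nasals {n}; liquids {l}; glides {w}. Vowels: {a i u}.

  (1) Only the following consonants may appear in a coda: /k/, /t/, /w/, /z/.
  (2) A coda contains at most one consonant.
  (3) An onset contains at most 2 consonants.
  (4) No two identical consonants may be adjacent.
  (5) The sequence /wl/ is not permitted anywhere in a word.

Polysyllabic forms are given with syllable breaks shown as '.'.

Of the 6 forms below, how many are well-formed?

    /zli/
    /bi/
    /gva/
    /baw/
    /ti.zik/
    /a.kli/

/zli/ — σ1 onset /zl/ (2C), coda /∅/ ok → well-formed
/bi/ — σ1 onset /b/, coda /∅/ ok → well-formed
/gva/ — σ1 onset /gv/ (2C), coda /∅/ ok → well-formed
/baw/ — σ1 onset /b/, coda /w/ ok → well-formed
/ti.zik/ — σ1 onset /t/, coda /∅/ ok; σ2 onset /z/, coda /k/ ok → well-formed
/a.kli/ — σ1 onset /∅/, coda /∅/ ok; σ2 onset /kl/ (2C), coda /∅/ ok → well-formed
Well-formed: /zli/, /bi/, /gva/, /baw/, /ti.zik/, /a.kli/ → 6.

6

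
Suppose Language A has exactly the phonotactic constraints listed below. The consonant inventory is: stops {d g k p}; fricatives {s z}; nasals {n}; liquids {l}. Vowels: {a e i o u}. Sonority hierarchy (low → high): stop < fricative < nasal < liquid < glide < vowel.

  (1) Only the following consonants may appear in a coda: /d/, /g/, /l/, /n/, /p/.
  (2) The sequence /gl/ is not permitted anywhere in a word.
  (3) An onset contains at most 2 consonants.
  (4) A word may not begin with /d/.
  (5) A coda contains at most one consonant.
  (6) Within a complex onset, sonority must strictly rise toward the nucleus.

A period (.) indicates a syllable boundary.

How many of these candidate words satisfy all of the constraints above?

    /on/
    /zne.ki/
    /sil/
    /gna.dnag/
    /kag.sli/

5

/on/ — σ1 onset /∅/, coda /n/ ok → phonotactically legal
/zne.ki/ — σ1 onset /zn/ (2→3 rises), coda /∅/ ok; σ2 onset /k/, coda /∅/ ok → phonotactically legal
/sil/ — σ1 onset /s/, coda /l/ ok → phonotactically legal
/gna.dnag/ — σ1 onset /gn/ (1→3 rises), coda /∅/ ok; σ2 onset /dn/ (1→3 rises), coda /g/ ok → phonotactically legal
/kag.sli/ — σ1 onset /k/, coda /g/ ok; σ2 onset /sl/ (2→4 rises), coda /∅/ ok → phonotactically legal
Phonotactically legal: /on/, /zne.ki/, /sil/, /gna.dnag/, /kag.sli/ → 5.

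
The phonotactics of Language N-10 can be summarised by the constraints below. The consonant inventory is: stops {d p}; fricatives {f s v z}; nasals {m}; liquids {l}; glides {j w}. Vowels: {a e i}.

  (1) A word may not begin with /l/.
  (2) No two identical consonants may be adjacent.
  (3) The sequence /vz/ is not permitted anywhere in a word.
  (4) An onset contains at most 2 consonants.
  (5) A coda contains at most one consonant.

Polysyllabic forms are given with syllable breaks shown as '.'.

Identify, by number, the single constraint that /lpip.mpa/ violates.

/lpip.mpa/: word begins with /l/.
This is a violation of constraint 1: "A word may not begin with /l/."
The remaining constraints (2, 3, 4, 5) are satisfied.

1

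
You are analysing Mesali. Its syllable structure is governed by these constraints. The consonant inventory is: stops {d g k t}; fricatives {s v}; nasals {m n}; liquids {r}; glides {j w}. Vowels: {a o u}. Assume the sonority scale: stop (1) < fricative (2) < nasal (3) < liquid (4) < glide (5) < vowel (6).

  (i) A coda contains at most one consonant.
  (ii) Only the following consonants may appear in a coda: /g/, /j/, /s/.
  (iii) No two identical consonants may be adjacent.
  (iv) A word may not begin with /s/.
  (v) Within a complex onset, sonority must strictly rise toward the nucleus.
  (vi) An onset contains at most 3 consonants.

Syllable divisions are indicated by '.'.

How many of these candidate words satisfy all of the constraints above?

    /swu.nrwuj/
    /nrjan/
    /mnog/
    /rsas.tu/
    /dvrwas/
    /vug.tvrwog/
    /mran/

/swu.nrwuj/ — violates constraint (iv): word begins with /s/ → phonotactically illegal
/nrjan/ — violates constraint (ii): syllable 1 coda contains /n/, which is not a licensed coda consonant → phonotactically illegal
/mnog/ — violates constraint (v): syllable 1 onset /mn/: /m/ (nasal, 3) → /n/ (nasal, 3) does not rise → phonotactically illegal
/rsas.tu/ — violates constraint (v): syllable 1 onset /rs/: /r/ (liquid, 4) → /s/ (fricative, 2) does not rise → phonotactically illegal
/dvrwas/ — violates constraint (vi): syllable 1 onset /dvrw/ has 4 consonants (> 3) → phonotactically illegal
/vug.tvrwog/ — violates constraint (vi): syllable 2 onset /tvrw/ has 4 consonants (> 3) → phonotactically illegal
/mran/ — violates constraint (ii): syllable 1 coda contains /n/, which is not a licensed coda consonant → phonotactically illegal
No form is phonotactically legal → 0.

0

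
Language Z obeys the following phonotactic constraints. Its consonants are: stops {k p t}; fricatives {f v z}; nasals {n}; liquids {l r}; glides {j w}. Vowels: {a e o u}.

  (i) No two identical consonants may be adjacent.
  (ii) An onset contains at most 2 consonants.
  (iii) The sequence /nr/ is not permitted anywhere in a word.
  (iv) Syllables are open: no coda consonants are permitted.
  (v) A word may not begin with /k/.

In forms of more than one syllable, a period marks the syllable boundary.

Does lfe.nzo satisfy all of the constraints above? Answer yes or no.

lfe.nzo — σ1 onset /lf/ (2C), coda /∅/ ok; σ2 onset /nz/ (2C), coda /∅/ ok → phonotactically legal

yes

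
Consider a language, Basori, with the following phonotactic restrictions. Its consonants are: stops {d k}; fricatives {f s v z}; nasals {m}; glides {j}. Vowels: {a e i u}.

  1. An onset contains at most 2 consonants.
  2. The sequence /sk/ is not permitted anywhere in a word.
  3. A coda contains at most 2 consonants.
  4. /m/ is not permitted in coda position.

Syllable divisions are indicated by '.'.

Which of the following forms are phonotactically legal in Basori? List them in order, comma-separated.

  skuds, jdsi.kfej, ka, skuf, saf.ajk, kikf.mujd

skuds — violates constraint 2: contains banned sequence /sk/ → phonotactically illegal
jdsi.kfej — violates constraint 1: syllable 1 onset /jds/ has 3 consonants (> 2) → phonotactically illegal
ka — σ1 onset /k/, coda /∅/ ok → phonotactically legal
skuf — violates constraint 2: contains banned sequence /sk/ → phonotactically illegal
saf.ajk — σ1 onset /s/, coda /f/ ok; σ2 onset /∅/, coda /jk/ (2C) ok → phonotactically legal
kikf.mujd — σ1 onset /k/, coda /kf/ (2C) ok; σ2 onset /m/, coda /jd/ (2C) ok → phonotactically legal

ka, saf.ajk, kikf.mujd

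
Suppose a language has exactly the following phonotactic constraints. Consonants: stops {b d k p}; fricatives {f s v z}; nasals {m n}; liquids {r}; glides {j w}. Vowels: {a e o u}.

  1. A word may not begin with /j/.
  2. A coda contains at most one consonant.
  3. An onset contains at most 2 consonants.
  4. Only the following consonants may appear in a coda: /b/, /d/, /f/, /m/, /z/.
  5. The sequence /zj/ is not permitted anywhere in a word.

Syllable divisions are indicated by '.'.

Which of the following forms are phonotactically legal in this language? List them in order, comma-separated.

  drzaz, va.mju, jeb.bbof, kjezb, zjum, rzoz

drzaz — violates constraint 3: syllable 1 onset /drz/ has 3 consonants (> 2) → phonotactically illegal
va.mju — σ1 onset /v/, coda /∅/ ok; σ2 onset /mj/ (2C), coda /∅/ ok → phonotactically legal
jeb.bbof — violates constraint 1: word begins with /j/ → phonotactically illegal
kjezb — violates constraint 2: syllable 1 coda /zb/ has 2 consonants (> 1) → phonotactically illegal
zjum — violates constraint 5: contains banned sequence /zj/ → phonotactically illegal
rzoz — σ1 onset /rz/ (2C), coda /z/ ok → phonotactically legal

va.mju, rzoz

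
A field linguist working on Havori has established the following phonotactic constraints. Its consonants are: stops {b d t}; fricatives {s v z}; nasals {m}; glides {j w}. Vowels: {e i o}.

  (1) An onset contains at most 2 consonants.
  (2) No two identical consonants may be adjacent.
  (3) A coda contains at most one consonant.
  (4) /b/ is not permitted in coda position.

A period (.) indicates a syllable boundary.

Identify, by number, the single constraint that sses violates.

2

sses: adjacent identical consonants /ss/.
This is a violation of constraint 2: "No two identical consonants may be adjacent."
The remaining constraints (1, 3, 4) are satisfied.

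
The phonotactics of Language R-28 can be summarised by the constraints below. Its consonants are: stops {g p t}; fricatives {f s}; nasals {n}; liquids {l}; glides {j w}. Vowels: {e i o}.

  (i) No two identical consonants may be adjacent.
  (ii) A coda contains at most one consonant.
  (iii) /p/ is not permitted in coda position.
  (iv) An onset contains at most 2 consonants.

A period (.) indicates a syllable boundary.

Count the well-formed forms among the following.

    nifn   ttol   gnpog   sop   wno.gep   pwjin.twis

0

nifn — violates constraint (ii): syllable 1 coda /fn/ has 2 consonants (> 1) → ill-formed
ttol — violates constraint (i): adjacent identical consonants /tt/ → ill-formed
gnpog — violates constraint (iv): syllable 1 onset /gnp/ has 3 consonants (> 2) → ill-formed
sop — violates constraint (iii): syllable 1 coda contains /p/ → ill-formed
wno.gep — violates constraint (iii): syllable 2 coda contains /p/ → ill-formed
pwjin.twis — violates constraint (iv): syllable 1 onset /pwj/ has 3 consonants (> 2) → ill-formed
No form is well-formed → 0.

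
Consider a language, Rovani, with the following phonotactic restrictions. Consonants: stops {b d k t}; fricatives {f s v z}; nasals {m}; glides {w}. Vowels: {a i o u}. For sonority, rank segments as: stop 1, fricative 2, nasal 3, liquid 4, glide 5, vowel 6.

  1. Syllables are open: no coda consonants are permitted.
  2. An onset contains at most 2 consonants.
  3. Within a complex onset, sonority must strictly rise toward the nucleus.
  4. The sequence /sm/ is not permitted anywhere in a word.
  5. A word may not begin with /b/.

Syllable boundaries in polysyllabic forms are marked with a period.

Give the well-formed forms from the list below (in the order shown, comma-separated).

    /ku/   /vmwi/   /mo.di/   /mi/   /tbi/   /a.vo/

/ku/, /mo.di/, /mi/, /a.vo/

/ku/ — σ1 onset /k/, coda /∅/ ok → well-formed
/vmwi/ — violates constraint 2: syllable 1 onset /vmw/ has 3 consonants (> 2) → ill-formed
/mo.di/ — σ1 onset /m/, coda /∅/ ok; σ2 onset /d/, coda /∅/ ok → well-formed
/mi/ — σ1 onset /m/, coda /∅/ ok → well-formed
/tbi/ — violates constraint 3: syllable 1 onset /tb/: /t/ (stop, 1) → /b/ (stop, 1) does not rise → ill-formed
/a.vo/ — σ1 onset /∅/, coda /∅/ ok; σ2 onset /v/, coda /∅/ ok → well-formed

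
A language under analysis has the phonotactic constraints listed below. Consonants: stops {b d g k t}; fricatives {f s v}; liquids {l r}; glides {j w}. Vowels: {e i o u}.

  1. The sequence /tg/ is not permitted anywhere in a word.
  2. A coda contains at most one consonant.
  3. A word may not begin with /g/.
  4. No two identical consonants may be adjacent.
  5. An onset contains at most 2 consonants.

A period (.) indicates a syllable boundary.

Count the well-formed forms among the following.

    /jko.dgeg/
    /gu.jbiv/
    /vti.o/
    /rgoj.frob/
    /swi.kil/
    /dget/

/jko.dgeg/ — σ1 onset /jk/ (2C), coda /∅/ ok; σ2 onset /dg/ (2C), coda /g/ ok → well-formed
/gu.jbiv/ — violates constraint 3: word begins with /g/ → ill-formed
/vti.o/ — σ1 onset /vt/ (2C), coda /∅/ ok; σ2 onset /∅/, coda /∅/ ok → well-formed
/rgoj.frob/ — σ1 onset /rg/ (2C), coda /j/ ok; σ2 onset /fr/ (2C), coda /b/ ok → well-formed
/swi.kil/ — σ1 onset /sw/ (2C), coda /∅/ ok; σ2 onset /k/, coda /l/ ok → well-formed
/dget/ — σ1 onset /dg/ (2C), coda /t/ ok → well-formed
Well-formed: /jko.dgeg/, /vti.o/, /rgoj.frob/, /swi.kil/, /dget/ → 5.

5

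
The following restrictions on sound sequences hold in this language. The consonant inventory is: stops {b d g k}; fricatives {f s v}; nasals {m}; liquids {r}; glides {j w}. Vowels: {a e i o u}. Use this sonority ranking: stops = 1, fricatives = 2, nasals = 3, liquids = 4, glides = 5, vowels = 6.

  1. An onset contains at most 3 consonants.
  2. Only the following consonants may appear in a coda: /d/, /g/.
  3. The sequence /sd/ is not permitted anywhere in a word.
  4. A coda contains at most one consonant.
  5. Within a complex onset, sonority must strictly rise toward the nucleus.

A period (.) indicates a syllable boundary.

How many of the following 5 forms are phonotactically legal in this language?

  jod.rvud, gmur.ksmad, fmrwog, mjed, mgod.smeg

jod.rvud — violates constraint 5: syllable 2 onset /rv/: /r/ (liquid, 4) → /v/ (fricative, 2) does not rise → phonotactically illegal
gmur.ksmad — violates constraint 2: syllable 1 coda contains /r/, which is not a licensed coda consonant → phonotactically illegal
fmrwog — violates constraint 1: syllable 1 onset /fmrw/ has 4 consonants (> 3) → phonotactically illegal
mjed — σ1 onset /mj/ (3→5 rises), coda /d/ ok → phonotactically legal
mgod.smeg — violates constraint 5: syllable 1 onset /mg/: /m/ (nasal, 3) → /g/ (stop, 1) does not rise → phonotactically illegal
Phonotactically legal: mjed → 1.

1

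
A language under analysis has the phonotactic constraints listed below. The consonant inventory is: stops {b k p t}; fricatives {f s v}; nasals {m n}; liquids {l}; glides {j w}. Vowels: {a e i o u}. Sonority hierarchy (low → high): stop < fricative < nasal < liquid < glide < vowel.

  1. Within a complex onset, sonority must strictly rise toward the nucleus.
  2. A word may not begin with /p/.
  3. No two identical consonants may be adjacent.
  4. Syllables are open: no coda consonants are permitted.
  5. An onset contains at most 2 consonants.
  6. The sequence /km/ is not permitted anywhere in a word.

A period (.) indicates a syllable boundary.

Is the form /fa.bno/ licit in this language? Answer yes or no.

yes

/fa.bno/ — σ1 onset /f/, coda /∅/ ok; σ2 onset /bn/ (1→3 rises), coda /∅/ ok → licit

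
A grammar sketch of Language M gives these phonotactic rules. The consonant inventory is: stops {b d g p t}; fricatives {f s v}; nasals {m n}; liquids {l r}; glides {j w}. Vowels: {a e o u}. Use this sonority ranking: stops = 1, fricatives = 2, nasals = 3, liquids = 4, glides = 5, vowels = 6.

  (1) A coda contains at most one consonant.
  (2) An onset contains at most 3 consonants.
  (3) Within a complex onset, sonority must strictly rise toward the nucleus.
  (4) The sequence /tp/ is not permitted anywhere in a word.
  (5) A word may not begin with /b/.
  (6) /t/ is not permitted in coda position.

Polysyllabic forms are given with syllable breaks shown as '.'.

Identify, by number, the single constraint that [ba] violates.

[ba]: word begins with /b/.
This is a violation of constraint 5: "A word may not begin with /b/."
The remaining constraints (1, 2, 3, 4, 6) are satisfied.

5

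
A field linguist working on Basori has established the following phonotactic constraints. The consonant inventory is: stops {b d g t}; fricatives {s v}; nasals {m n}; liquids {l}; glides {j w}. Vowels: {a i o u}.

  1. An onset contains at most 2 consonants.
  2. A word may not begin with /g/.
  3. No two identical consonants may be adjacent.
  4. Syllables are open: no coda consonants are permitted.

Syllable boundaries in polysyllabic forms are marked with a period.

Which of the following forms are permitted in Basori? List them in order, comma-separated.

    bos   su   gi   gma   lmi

bos — violates constraint 4: syllable 1 coda /s/ has 1 consonant (> 0) → not permitted
su — σ1 onset /s/, coda /∅/ ok → permitted
gi — violates constraint 2: word begins with /g/ → not permitted
gma — violates constraint 2: word begins with /g/ → not permitted
lmi — σ1 onset /lm/ (2C), coda /∅/ ok → permitted

su, lmi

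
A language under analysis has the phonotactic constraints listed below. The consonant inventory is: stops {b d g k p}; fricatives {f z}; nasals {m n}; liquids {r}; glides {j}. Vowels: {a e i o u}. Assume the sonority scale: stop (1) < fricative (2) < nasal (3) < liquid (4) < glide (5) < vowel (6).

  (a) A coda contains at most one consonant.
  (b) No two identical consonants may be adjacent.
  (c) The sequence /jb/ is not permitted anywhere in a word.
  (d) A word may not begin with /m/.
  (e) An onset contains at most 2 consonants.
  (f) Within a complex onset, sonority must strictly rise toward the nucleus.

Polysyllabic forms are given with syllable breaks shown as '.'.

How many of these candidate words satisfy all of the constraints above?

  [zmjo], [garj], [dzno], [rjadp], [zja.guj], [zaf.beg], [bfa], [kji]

4

[zmjo] — violates constraint (e): syllable 1 onset /zmj/ has 3 consonants (> 2) → ill-formed
[garj] — violates constraint (a): syllable 1 coda /rj/ has 2 consonants (> 1) → ill-formed
[dzno] — violates constraint (e): syllable 1 onset /dzn/ has 3 consonants (> 2) → ill-formed
[rjadp] — violates constraint (a): syllable 1 coda /dp/ has 2 consonants (> 1) → ill-formed
[zja.guj] — σ1 onset /zj/ (2→5 rises), coda /∅/ ok; σ2 onset /g/, coda /j/ ok → well-formed
[zaf.beg] — σ1 onset /z/, coda /f/ ok; σ2 onset /b/, coda /g/ ok → well-formed
[bfa] — σ1 onset /bf/ (1→2 rises), coda /∅/ ok → well-formed
[kji] — σ1 onset /kj/ (1→5 rises), coda /∅/ ok → well-formed
Well-formed: [zja.guj], [zaf.beg], [bfa], [kji] → 4.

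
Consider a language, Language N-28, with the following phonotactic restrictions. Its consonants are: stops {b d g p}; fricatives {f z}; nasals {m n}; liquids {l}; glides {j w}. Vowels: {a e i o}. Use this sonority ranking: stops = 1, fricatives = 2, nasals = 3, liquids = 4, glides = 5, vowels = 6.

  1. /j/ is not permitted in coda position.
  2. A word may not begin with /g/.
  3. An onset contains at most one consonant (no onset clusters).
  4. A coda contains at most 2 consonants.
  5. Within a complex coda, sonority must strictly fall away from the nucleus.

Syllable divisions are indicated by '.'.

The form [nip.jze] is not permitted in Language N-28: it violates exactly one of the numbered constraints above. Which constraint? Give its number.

3

[nip.jze]: syllable 2 onset /jz/ has 2 consonants (> 1).
This is a violation of constraint 3: "An onset contains at most one consonant (no onset clusters)."
The remaining constraints (1, 2, 4, 5) are satisfied.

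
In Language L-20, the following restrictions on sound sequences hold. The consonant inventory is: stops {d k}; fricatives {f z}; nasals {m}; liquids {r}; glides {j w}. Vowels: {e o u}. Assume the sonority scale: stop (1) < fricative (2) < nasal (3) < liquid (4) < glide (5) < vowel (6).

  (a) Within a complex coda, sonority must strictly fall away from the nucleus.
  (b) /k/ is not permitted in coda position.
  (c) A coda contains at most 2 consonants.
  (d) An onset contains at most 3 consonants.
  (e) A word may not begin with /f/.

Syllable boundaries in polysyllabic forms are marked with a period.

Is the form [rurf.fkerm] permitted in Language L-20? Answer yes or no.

[rurf.fkerm] — σ1 onset /r/, coda /rf/ (4→2 falls) ok; σ2 onset /fk/ (2C), coda /rm/ (4→3 falls) ok → permitted

yes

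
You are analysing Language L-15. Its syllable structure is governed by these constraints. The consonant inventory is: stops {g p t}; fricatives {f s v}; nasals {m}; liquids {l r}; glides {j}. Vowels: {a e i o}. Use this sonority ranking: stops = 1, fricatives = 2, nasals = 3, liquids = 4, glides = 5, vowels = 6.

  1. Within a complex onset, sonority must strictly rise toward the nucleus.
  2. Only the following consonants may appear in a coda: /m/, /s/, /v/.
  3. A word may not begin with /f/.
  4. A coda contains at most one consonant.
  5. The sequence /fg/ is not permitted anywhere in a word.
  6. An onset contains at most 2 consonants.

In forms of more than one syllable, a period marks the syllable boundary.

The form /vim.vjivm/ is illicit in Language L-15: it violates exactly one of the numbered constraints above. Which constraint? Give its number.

/vim.vjivm/: syllable 2 coda /vm/ has 2 consonants (> 1).
This is a violation of constraint 4: "A coda contains at most one consonant."
The remaining constraints (1, 2, 3, 5, 6) are satisfied.

4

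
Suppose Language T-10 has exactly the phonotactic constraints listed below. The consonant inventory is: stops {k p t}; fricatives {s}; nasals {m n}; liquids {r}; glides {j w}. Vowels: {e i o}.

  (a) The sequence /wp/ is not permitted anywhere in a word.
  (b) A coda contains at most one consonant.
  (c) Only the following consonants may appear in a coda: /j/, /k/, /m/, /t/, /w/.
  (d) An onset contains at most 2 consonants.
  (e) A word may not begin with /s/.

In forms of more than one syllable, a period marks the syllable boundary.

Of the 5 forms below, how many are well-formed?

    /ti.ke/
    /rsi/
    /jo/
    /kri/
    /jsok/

/ti.ke/ — σ1 onset /t/, coda /∅/ ok; σ2 onset /k/, coda /∅/ ok → well-formed
/rsi/ — σ1 onset /rs/ (2C), coda /∅/ ok → well-formed
/jo/ — σ1 onset /j/, coda /∅/ ok → well-formed
/kri/ — σ1 onset /kr/ (2C), coda /∅/ ok → well-formed
/jsok/ — σ1 onset /js/ (2C), coda /k/ ok → well-formed
Well-formed: /ti.ke/, /rsi/, /jo/, /kri/, /jsok/ → 5.

5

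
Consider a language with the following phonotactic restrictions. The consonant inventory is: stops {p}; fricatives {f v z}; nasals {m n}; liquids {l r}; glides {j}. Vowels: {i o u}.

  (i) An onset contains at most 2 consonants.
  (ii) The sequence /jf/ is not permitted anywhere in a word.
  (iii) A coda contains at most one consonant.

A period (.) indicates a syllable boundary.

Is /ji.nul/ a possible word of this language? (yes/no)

yes

/ji.nul/ — σ1 onset /j/, coda /∅/ ok; σ2 onset /n/, coda /l/ ok → licit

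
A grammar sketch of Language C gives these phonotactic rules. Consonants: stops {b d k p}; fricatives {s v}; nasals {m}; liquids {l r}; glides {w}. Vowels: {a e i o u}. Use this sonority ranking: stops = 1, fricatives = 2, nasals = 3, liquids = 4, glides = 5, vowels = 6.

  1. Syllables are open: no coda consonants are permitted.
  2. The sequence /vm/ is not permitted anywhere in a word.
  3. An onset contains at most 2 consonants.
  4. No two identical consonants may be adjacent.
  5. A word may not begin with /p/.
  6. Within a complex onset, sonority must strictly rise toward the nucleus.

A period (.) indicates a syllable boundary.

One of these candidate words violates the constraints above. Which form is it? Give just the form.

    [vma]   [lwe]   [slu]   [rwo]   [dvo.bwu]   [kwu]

[vma] — violates constraint 2: contains banned sequence /vm/ → ill-formed
[lwe] — σ1 onset /lw/ (4→5 rises), coda /∅/ ok → well-formed
[slu] — σ1 onset /sl/ (2→4 rises), coda /∅/ ok → well-formed
[rwo] — σ1 onset /rw/ (4→5 rises), coda /∅/ ok → well-formed
[dvo.bwu] — σ1 onset /dv/ (1→2 rises), coda /∅/ ok; σ2 onset /bw/ (1→5 rises), coda /∅/ ok → well-formed
[kwu] — σ1 onset /kw/ (1→5 rises), coda /∅/ ok → well-formed

[vma]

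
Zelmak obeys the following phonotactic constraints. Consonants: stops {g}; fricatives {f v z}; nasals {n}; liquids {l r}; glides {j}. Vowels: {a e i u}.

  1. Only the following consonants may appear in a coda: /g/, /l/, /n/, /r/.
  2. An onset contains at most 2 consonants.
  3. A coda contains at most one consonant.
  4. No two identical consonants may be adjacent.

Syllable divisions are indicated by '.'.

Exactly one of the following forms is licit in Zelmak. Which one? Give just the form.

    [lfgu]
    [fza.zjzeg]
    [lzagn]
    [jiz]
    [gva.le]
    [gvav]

[lfgu] — violates constraint 2: syllable 1 onset /lfg/ has 3 consonants (> 2) → illicit
[fza.zjzeg] — violates constraint 2: syllable 2 onset /zjz/ has 3 consonants (> 2) → illicit
[lzagn] — violates constraint 3: syllable 1 coda /gn/ has 2 consonants (> 1) → illicit
[jiz] — violates constraint 1: syllable 1 coda contains /z/, which is not a licensed coda consonant → illicit
[gva.le] — σ1 onset /gv/ (2C), coda /∅/ ok; σ2 onset /l/, coda /∅/ ok → licit
[gvav] — violates constraint 1: syllable 1 coda contains /v/, which is not a licensed coda consonant → illicit

[gva.le]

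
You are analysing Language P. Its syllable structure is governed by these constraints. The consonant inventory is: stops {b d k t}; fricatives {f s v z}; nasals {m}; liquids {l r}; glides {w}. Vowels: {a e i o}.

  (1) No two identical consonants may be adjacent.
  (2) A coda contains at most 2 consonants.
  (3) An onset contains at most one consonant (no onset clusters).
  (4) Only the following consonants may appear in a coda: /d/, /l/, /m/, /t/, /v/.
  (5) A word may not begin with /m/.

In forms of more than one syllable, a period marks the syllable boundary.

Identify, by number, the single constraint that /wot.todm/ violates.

1

/wot.todm/: adjacent identical consonants /tt/.
This is a violation of constraint 1: "No two identical consonants may be adjacent."
The remaining constraints (2, 3, 4, 5) are satisfied.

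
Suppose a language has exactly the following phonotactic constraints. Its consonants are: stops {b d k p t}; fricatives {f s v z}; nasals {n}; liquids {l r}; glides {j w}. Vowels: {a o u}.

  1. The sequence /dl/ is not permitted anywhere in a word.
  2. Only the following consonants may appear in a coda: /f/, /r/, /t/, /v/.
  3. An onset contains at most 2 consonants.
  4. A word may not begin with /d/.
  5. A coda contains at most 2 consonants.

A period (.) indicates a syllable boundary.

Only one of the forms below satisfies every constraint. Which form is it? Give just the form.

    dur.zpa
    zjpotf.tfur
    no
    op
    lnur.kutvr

no

dur.zpa — violates constraint 4: word begins with /d/ → phonotactically illegal
zjpotf.tfur — violates constraint 3: syllable 1 onset /zjp/ has 3 consonants (> 2) → phonotactically illegal
no — σ1 onset /n/, coda /∅/ ok → phonotactically legal
op — violates constraint 2: syllable 1 coda contains /p/, which is not a licensed coda consonant → phonotactically illegal
lnur.kutvr — violates constraint 5: syllable 2 coda /tvr/ has 3 consonants (> 2) → phonotactically illegal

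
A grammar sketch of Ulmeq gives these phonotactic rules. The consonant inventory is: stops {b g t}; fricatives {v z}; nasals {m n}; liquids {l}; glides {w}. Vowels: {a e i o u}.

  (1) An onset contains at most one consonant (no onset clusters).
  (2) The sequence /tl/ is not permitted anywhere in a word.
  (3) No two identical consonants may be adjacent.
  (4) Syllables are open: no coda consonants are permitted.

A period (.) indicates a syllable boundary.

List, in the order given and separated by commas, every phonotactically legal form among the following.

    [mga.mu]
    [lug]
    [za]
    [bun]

[mga.mu] — violates constraint 1: syllable 1 onset /mg/ has 2 consonants (> 1) → phonotactically illegal
[lug] — violates constraint 4: syllable 1 coda /g/ has 1 consonant (> 0) → phonotactically illegal
[za] — σ1 onset /z/, coda /∅/ ok → phonotactically legal
[bun] — violates constraint 4: syllable 1 coda /n/ has 1 consonant (> 0) → phonotactically illegal

[za]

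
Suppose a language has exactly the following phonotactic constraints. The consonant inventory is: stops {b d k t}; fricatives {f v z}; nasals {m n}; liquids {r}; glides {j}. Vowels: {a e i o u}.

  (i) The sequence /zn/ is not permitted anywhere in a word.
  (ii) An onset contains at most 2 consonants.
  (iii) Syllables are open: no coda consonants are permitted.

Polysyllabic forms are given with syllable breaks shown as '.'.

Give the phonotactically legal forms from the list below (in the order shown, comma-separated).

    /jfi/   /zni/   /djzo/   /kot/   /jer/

/jfi/ — σ1 onset /jf/ (2C), coda /∅/ ok → phonotactically legal
/zni/ — violates constraint (i): contains banned sequence /zn/ → phonotactically illegal
/djzo/ — violates constraint (ii): syllable 1 onset /djz/ has 3 consonants (> 2) → phonotactically illegal
/kot/ — violates constraint (iii): syllable 1 coda /t/ has 1 consonant (> 0) → phonotactically illegal
/jer/ — violates constraint (iii): syllable 1 coda /r/ has 1 consonant (> 0) → phonotactically illegal

/jfi/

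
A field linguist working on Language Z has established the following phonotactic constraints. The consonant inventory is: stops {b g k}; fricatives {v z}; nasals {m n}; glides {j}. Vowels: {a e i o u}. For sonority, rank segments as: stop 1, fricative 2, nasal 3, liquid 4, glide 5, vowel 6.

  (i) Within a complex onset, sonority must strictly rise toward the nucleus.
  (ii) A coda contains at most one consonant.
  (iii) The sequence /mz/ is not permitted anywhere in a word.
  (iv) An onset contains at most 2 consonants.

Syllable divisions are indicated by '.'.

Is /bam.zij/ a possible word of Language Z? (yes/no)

/bam.zij/ — violates constraint (iii): contains banned sequence /mz/ → phonotactically illegal

no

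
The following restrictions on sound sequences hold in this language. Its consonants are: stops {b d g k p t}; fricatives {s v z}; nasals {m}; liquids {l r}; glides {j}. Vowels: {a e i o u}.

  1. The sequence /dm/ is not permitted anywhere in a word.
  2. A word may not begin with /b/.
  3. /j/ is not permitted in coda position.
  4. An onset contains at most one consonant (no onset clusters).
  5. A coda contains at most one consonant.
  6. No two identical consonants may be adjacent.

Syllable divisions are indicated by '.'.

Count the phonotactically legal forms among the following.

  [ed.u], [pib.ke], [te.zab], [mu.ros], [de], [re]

[ed.u] — σ1 onset /∅/, coda /d/ ok; σ2 onset /∅/, coda /∅/ ok → phonotactically legal
[pib.ke] — σ1 onset /p/, coda /b/ ok; σ2 onset /k/, coda /∅/ ok → phonotactically legal
[te.zab] — σ1 onset /t/, coda /∅/ ok; σ2 onset /z/, coda /b/ ok → phonotactically legal
[mu.ros] — σ1 onset /m/, coda /∅/ ok; σ2 onset /r/, coda /s/ ok → phonotactically legal
[de] — σ1 onset /d/, coda /∅/ ok → phonotactically legal
[re] — σ1 onset /r/, coda /∅/ ok → phonotactically legal
Phonotactically legal: [ed.u], [pib.ke], [te.zab], [mu.ros], [de], [re] → 6.

6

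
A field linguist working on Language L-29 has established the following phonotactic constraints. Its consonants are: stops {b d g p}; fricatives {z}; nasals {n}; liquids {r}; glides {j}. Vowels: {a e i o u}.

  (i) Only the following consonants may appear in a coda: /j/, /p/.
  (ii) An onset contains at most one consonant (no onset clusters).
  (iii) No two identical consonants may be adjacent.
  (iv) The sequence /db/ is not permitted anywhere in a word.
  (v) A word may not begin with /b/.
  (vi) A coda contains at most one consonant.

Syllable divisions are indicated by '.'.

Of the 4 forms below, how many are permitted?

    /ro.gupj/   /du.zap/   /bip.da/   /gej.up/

2

/ro.gupj/ — violates constraint (vi): syllable 2 coda /pj/ has 2 consonants (> 1) → not permitted
/du.zap/ — σ1 onset /d/, coda /∅/ ok; σ2 onset /z/, coda /p/ ok → permitted
/bip.da/ — violates constraint (v): word begins with /b/ → not permitted
/gej.up/ — σ1 onset /g/, coda /j/ ok; σ2 onset /∅/, coda /p/ ok → permitted
Permitted: /du.zap/, /gej.up/ → 2.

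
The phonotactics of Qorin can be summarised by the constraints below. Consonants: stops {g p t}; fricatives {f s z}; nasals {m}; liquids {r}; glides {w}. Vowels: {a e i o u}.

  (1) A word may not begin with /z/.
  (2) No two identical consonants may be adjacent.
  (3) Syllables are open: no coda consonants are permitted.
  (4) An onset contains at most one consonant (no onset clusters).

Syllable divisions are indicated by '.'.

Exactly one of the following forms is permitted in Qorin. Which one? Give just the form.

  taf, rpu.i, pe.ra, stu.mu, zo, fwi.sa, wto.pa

pe.ra

taf — violates constraint 3: syllable 1 coda /f/ has 1 consonant (> 0) → not permitted
rpu.i — violates constraint 4: syllable 1 onset /rp/ has 2 consonants (> 1) → not permitted
pe.ra — σ1 onset /p/, coda /∅/ ok; σ2 onset /r/, coda /∅/ ok → permitted
stu.mu — violates constraint 4: syllable 1 onset /st/ has 2 consonants (> 1) → not permitted
zo — violates constraint 1: word begins with /z/ → not permitted
fwi.sa — violates constraint 4: syllable 1 onset /fw/ has 2 consonants (> 1) → not permitted
wto.pa — violates constraint 4: syllable 1 onset /wt/ has 2 consonants (> 1) → not permitted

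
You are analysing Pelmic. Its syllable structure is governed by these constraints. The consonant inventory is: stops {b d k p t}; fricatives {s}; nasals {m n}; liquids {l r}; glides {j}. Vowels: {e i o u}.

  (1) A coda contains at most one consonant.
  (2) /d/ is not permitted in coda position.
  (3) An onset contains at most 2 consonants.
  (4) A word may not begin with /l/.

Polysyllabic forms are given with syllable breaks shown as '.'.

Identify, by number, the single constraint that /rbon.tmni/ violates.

3

/rbon.tmni/: syllable 2 onset /tmn/ has 3 consonants (> 2).
This is a violation of constraint 3: "An onset contains at most 2 consonants."
The remaining constraints (1, 2, 4) are satisfied.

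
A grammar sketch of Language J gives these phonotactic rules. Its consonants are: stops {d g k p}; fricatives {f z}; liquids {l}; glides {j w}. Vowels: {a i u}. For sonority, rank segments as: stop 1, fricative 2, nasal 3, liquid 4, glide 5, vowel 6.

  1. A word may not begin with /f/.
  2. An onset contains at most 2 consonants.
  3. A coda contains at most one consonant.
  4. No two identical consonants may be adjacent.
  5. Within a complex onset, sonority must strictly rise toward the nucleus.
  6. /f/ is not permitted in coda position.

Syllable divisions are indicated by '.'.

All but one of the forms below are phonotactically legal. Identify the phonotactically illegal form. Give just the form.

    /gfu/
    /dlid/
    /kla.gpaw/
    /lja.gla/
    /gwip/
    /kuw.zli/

/gfu/ — σ1 onset /gf/ (1→2 rises), coda /∅/ ok → phonotactically legal
/dlid/ — σ1 onset /dl/ (1→4 rises), coda /d/ ok → phonotactically legal
/kla.gpaw/ — violates constraint 5: syllable 2 onset /gp/: /g/ (stop, 1) → /p/ (stop, 1) does not rise → phonotactically illegal
/lja.gla/ — σ1 onset /lj/ (4→5 rises), coda /∅/ ok; σ2 onset /gl/ (1→4 rises), coda /∅/ ok → phonotactically legal
/gwip/ — σ1 onset /gw/ (1→5 rises), coda /p/ ok → phonotactically legal
/kuw.zli/ — σ1 onset /k/, coda /w/ ok; σ2 onset /zl/ (2→4 rises), coda /∅/ ok → phonotactically legal

/kla.gpaw/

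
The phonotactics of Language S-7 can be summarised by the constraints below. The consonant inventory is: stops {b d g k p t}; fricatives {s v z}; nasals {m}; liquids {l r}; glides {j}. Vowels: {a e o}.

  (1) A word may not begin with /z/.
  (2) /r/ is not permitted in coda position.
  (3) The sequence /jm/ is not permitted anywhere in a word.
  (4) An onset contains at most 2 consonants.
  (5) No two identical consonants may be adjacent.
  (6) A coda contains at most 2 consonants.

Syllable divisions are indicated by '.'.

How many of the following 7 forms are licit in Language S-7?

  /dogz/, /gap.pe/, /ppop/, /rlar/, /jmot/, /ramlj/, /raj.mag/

/dogz/ — σ1 onset /d/, coda /gz/ (2C) ok → licit
/gap.pe/ — violates constraint 5: adjacent identical consonants /pp/ → illicit
/ppop/ — violates constraint 5: adjacent identical consonants /pp/ → illicit
/rlar/ — violates constraint 2: syllable 1 coda contains /r/ → illicit
/jmot/ — violates constraint 3: contains banned sequence /jm/ → illicit
/ramlj/ — violates constraint 6: syllable 1 coda /mlj/ has 3 consonants (> 2) → illicit
/raj.mag/ — violates constraint 3: contains banned sequence /jm/ → illicit
Licit: /dogz/ → 1.

1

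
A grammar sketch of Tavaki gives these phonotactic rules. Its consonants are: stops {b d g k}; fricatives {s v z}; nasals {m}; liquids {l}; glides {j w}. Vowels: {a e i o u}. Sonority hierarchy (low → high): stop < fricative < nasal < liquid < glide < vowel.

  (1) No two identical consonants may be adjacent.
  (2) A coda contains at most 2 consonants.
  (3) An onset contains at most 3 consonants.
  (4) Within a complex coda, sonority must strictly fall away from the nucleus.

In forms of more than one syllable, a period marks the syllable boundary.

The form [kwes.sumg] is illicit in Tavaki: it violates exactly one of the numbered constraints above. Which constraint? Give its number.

1

[kwes.sumg]: adjacent identical consonants /ss/.
This is a violation of constraint 1: "No two identical consonants may be adjacent."
The remaining constraints (2, 3, 4) are satisfied.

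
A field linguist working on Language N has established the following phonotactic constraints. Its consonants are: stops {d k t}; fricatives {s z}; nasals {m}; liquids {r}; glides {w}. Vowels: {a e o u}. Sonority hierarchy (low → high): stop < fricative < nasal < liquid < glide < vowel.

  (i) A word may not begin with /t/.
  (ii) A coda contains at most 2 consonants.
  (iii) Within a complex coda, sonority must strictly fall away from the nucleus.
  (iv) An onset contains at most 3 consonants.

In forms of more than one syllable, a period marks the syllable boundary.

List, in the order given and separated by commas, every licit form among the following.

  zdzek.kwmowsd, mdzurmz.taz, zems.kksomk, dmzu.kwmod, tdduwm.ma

zdzek.kwmowsd — violates constraint (ii): syllable 2 coda /wsd/ has 3 consonants (> 2) → illicit
mdzurmz.taz — violates constraint (ii): syllable 1 coda /rmz/ has 3 consonants (> 2) → illicit
zems.kksomk — σ1 onset /z/, coda /ms/ (3→2 falls) ok; σ2 onset /kks/ (3C), coda /mk/ (3→1 falls) ok → licit
dmzu.kwmod — σ1 onset /dmz/ (3C), coda /∅/ ok; σ2 onset /kwm/ (3C), coda /d/ ok → licit
tdduwm.ma — violates constraint (i): word begins with /t/ → illicit

zems.kksomk, dmzu.kwmod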